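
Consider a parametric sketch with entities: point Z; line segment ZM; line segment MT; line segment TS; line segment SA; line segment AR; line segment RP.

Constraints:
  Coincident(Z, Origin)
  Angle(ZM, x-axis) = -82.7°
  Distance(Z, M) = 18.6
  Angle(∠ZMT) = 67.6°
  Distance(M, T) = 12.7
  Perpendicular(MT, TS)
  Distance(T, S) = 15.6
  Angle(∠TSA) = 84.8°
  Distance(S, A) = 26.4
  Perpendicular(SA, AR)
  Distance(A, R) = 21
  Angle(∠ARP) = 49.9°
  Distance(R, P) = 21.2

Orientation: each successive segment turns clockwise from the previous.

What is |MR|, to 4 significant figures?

14.00

Z is at the origin; ZM runs at -82.7° with length 18.6, so M = (2.363, -18.45). ∠ZMT = 67.6° gives MT at 164.9° from the x-axis; with |MT| = 12.7, T = (-9.898, -15.14). The perpendicularity gives TS at right angles to MT, so TS runs at 74.90°; with |TS| = 15.6, S = (-5.834, -0.07946). ∠TSA = 84.8° gives SA at -20.30° from the x-axis; with |SA| = 26.4, A = (18.93, -9.239). SA is perpendicular to AR, so AR runs at -110.3°; with |AR| = 21.0, R = (11.64, -28.93). Then |MR| = |R − M| = 14.00.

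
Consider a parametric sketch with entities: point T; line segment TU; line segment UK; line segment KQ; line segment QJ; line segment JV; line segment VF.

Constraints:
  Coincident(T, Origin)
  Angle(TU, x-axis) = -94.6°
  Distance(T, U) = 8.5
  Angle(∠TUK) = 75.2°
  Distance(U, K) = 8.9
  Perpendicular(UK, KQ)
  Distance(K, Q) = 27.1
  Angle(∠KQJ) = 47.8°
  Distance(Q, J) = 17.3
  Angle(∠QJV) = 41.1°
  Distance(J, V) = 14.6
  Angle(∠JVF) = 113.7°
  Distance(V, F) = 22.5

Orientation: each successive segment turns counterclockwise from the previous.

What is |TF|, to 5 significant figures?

33.106

T is at the origin; TU runs at -94.6° with length 8.5, so U = (-0.68169, -8.4726). ∠TUK = 75.2° gives UK at 10.200° from the x-axis; with |UK| = 8.9, K = (8.0777, -6.8966). UK is perpendicular to KQ, so KQ runs at 100.20°; with |KQ| = 27.1, Q = (3.2787, 19.775). ∠KQJ = 47.8° gives QJ at -127.60° from the x-axis; with |QJ| = 17.3, J = (-7.2769, 6.0685). ∠QJV = 41.1° gives JV at 11.300° from the x-axis; with |JV| = 14.6, V = (7.0401, 8.9293). ∠JVF = 113.7° gives VF at 77.600° from the x-axis; with |VF| = 22.5, F = (11.872, 30.904). Then |TF| = |F − T| = 33.106.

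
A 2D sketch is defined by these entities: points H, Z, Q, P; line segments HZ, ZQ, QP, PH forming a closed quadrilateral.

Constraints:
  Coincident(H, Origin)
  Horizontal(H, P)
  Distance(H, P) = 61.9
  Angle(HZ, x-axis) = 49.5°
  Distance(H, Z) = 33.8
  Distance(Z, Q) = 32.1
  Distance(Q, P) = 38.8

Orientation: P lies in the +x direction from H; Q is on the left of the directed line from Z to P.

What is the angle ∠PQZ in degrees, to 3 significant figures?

83.6°

Checks: |ZQ| = 32.10 ✓; |QP| = 38.80 ✓.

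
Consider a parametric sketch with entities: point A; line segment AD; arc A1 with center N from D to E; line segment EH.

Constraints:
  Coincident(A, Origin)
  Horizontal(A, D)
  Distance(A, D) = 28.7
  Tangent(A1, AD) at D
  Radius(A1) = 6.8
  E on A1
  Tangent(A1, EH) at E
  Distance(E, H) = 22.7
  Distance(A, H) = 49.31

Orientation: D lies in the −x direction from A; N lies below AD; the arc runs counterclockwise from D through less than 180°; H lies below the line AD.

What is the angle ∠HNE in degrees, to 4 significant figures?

73.32°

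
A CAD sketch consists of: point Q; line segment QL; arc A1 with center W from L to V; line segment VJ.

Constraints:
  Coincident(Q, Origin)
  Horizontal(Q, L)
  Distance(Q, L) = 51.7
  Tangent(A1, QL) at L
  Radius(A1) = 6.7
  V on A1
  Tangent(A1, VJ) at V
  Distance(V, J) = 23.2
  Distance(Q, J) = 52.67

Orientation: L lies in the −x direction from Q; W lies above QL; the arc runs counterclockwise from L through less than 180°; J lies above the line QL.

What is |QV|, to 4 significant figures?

45.45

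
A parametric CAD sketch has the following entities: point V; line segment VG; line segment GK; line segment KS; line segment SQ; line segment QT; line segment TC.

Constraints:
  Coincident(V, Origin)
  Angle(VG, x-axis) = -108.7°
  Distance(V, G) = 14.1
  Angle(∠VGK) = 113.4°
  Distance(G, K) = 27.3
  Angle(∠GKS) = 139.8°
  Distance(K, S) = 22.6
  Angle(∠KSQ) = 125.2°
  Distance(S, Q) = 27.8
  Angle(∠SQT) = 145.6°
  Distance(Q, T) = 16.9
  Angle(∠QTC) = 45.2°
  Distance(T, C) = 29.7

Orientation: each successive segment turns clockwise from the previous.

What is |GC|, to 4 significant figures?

38.37

V is at the origin; VG runs at -108.7° with length 14.1, so G = (-4.521, -13.36). ∠VGK = 113.4° gives GK at -175.3° from the x-axis; with |GK| = 27.3, K = (-31.73, -15.59). ∠GKS = 139.8° gives KS at 144.5° from the x-axis; with |KS| = 22.6, S = (-50.13, -2.469). ∠KSQ = 125.2° gives SQ at 89.70° from the x-axis; with |SQ| = 27.8, Q = (-49.98, 25.33). ∠SQT = 145.6° gives QT at 55.30° from the x-axis; with |QT| = 16.9, T = (-40.36, 39.23). ∠QTC = 45.2° gives TC at -79.50° from the x-axis; with |TC| = 29.7, C = (-34.95, 10.02). Then |GC| = |C − G| = 38.37.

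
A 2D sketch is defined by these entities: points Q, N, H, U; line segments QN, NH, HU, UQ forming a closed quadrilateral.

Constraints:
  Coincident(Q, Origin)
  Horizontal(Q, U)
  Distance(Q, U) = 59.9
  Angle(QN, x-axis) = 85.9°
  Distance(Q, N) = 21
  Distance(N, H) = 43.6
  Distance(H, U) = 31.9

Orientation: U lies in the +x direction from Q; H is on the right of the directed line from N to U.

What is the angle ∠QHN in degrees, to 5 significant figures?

27.390°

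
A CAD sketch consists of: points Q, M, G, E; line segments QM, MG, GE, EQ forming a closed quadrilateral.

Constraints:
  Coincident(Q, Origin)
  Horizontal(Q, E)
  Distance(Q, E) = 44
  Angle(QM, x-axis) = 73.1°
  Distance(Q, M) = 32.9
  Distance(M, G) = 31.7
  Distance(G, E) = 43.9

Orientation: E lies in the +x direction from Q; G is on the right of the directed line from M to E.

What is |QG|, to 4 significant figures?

1.225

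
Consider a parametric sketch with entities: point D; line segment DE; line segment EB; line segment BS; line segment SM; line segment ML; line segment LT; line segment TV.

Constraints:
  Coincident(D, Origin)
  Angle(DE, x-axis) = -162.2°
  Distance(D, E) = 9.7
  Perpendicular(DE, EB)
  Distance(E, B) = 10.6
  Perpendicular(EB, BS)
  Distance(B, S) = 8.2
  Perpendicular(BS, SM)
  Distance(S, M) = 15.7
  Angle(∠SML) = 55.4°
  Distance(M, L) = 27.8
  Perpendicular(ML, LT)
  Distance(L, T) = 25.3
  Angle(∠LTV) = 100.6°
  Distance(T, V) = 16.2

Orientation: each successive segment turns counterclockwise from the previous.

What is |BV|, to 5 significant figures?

20.369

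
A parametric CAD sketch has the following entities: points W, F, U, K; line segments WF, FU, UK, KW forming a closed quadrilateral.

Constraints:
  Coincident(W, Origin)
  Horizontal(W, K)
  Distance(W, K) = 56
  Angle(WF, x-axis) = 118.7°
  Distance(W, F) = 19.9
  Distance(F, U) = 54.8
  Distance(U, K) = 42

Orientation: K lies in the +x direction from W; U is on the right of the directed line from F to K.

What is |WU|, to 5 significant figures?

35.216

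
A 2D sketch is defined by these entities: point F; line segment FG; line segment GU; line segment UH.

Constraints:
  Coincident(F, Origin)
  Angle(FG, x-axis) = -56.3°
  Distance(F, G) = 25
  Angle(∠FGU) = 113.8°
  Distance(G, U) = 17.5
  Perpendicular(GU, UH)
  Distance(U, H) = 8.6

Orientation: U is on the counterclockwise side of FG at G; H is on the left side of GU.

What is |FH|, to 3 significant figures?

31.1

∠FGU = 113.8°, so GU runs at -56.3° + (180° − 113.8°) = 9.90° from the x-axis; with |GU| = 17.5, U = G + 17.5·(cos 9.90°, sin 9.90°) = (31.1, -17.8). The perpendicularity gives UH at right angles to GU; with |UH| = 8.6 on the left of GU, H = U + 8.6·(-0.172, 0.985) = (29.6, -9.32). Then |FH| = |H − F| = 31.1.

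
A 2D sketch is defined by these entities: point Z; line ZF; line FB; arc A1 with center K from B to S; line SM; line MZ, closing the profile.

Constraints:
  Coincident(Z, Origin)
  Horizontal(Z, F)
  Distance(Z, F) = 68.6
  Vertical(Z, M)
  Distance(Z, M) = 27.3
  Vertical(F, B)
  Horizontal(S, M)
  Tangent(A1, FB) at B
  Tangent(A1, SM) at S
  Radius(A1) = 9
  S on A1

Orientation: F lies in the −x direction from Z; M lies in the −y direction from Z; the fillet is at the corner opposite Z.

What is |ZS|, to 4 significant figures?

65.55

The virtual corner opposite Z is at (-68.60, -27.30). The tangent condition forces KB to be normal to FB and since A1 is tangent to SM there, KS ⟂ SM, with radius 9.0, so the center K sits 9.0 in from both sides at K = (-59.60, -18.30). That places the tangent points at B = (-68.60, -18.30) on FB and S = (-59.60, -27.30) on SM. Then |ZS| = |S − Z| = 65.55.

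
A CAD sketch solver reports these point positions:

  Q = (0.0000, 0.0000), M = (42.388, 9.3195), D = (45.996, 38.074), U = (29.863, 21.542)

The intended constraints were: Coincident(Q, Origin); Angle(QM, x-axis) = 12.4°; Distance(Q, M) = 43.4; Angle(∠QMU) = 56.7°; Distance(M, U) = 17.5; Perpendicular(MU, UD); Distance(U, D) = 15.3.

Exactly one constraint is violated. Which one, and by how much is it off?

Distance(U, D) = 15.3 — off by 7.80.

Q = (0.00, 0.00) ✓; QM at 12.40° ✓; |QM| = 43.40 ✓; ∠QMU = 56.70° ✓; |MU| = 17.50 ✓; ∠(MU, UD) = 90.00° ✓; |UD| = 23.10 ✗.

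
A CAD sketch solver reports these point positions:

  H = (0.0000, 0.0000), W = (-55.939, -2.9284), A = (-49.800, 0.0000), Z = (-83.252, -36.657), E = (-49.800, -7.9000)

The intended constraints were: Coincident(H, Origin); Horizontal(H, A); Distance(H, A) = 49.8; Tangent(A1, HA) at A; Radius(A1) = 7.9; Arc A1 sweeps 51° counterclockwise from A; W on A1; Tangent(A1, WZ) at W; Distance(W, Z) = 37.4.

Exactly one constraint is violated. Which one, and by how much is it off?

Distance(W, Z) = 37.4 — off by 6.00.

H = (0.00, 0.00) ✓; H.y = 0.00, A.y = 0.00 ✓; |HA| = 49.80 ✓; ∠(EA, AH) = 90.00° ✓; |EA| = 7.900 ✓; bearing(E→W) − bearing(E→A) = 51.00° ✓; |EW| = 7.900 ✓; ∠(EW, WZ) = 90.00° ✓; |WZ| = 43.40 ✗.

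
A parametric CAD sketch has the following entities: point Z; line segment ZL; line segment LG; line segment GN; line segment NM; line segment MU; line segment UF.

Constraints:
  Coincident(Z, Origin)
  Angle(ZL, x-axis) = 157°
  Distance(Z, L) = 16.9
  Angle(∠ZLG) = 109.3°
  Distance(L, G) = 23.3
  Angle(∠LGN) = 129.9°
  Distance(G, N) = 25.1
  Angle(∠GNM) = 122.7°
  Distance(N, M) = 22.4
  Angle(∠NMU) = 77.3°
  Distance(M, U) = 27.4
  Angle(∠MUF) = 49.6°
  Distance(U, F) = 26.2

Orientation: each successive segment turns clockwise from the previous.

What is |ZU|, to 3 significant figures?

18.2

∠GNM = 122.7° gives NM at -21.1° from the x-axis; with |NM| = 22.4, M = (27.1, 36.6). ∠NMU = 77.3° gives MU at -124° from the x-axis; with |MU| = 27.4, U = (11.9, 13.8). Then |ZU| = |U − Z| = 18.2.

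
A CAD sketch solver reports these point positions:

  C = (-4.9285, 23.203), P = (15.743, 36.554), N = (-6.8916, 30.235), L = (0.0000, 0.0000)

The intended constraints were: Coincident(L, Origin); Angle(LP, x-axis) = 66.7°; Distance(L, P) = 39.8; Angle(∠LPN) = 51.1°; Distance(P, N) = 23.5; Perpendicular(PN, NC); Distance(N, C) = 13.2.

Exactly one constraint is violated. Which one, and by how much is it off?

Distance(N, C) = 13.2 — off by 5.90.

L = (0.00, 0.00) ✓; LP at 66.70° ✓; |LP| = 39.80 ✓; ∠LPN = 51.10° ✓; |PN| = 23.50 ✓; ∠(PN, NC) = 90.00° ✓; |NC| = 7.301 ✗.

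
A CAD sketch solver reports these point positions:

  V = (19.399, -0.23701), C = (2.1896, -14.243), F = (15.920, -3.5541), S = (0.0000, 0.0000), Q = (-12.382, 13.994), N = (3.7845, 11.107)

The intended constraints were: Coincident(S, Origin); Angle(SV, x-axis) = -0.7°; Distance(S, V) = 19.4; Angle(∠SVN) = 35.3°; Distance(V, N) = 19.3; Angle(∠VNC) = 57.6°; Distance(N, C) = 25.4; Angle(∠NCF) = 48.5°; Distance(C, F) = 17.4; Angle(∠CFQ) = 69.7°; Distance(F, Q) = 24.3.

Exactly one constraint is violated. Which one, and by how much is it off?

Distance(F, Q) = 24.3 — off by 9.00.

S = (0.00, 0.00) ✓; SV at -0.7000° ✓; |SV| = 19.40 ✓; ∠SVN = 35.30° ✓; |VN| = 19.30 ✓; ∠VNC = 57.60° ✓; |NC| = 25.40 ✓; ∠NCF = 48.50° ✓; |CF| = 17.40 ✓; ∠CFQ = 69.70° ✓; |FQ| = 33.30 ✗.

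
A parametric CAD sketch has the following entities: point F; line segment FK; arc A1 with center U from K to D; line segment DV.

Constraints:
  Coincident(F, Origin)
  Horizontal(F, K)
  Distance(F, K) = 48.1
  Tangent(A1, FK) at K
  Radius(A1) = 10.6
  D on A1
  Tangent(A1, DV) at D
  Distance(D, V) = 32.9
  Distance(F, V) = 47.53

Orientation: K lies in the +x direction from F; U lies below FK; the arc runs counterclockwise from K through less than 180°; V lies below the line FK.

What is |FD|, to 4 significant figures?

38.72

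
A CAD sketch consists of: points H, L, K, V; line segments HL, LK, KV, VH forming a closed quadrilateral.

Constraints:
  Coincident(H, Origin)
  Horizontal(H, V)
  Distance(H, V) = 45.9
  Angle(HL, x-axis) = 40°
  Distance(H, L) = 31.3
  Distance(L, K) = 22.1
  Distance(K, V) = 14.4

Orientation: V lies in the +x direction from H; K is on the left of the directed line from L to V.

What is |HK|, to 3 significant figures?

47.6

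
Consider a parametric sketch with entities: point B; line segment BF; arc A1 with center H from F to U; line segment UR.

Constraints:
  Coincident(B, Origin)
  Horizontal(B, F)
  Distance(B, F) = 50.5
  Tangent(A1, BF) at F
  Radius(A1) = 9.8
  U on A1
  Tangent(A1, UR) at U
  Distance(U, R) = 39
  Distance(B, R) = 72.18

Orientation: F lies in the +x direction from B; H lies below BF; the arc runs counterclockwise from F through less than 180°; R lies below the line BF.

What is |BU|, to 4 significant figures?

42.97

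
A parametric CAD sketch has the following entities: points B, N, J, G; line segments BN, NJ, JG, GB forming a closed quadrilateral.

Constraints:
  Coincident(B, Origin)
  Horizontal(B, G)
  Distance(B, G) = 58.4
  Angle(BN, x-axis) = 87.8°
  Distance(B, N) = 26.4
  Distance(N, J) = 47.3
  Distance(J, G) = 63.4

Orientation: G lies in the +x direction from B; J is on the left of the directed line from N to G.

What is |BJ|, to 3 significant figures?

68.7

Checks: |NJ| = 47.30 ✓; |JG| = 63.40 ✓.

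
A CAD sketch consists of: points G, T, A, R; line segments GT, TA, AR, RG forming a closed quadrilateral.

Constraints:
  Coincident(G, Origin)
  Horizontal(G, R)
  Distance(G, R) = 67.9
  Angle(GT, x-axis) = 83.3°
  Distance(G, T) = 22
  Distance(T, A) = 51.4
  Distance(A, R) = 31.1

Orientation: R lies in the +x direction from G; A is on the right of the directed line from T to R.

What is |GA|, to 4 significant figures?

42.10

G is at the origin; GR is horizontal with |GR| = 67.9 and R in +x, so R = (67.9, 0). GT runs at 83.3° with |GT| = 22.0, so T = (2.567, 21.85). A is determined by |TA| = 51.4 and |AR| = 31.1 together: it lies at the intersection of circle(T, 51.4) and circle(R, 31.1). With |TR| = 68.89, the foot of the radical line on TR is 46.60 from T and the perpendicular offset is √(51.4² − 46.60²) = 21.69. Taking the right-of-TR solution: A = (39.88, -13.50).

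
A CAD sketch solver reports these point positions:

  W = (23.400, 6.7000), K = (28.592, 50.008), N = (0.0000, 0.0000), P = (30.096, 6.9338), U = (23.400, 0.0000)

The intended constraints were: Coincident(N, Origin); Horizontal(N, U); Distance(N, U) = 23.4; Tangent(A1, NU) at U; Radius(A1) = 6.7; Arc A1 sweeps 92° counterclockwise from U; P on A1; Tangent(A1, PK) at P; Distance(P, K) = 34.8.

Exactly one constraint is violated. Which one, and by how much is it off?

Distance(P, K) = 34.8 — off by 8.30.

N = (0.00, 0.00) ✓; N.y = 0.00, U.y = 0.00 ✓; |NU| = 23.40 ✓; ∠(WU, UN) = 90.00° ✓; |WU| = 6.700 ✓; bearing(W→P) − bearing(W→U) = 92.00° ✓; |WP| = 6.700 ✓; ∠(WP, PK) = 90.00° ✓; |PK| = 43.10 ✗.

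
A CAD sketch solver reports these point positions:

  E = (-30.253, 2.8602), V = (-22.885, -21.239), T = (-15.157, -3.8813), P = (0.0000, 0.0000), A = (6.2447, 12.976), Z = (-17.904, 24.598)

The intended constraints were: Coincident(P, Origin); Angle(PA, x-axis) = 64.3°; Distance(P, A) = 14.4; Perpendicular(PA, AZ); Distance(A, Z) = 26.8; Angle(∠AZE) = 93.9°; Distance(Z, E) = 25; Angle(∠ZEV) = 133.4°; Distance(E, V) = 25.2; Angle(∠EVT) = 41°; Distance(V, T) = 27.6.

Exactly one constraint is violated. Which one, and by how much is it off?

Distance(V, T) = 27.6 — off by 8.60.

P = (0.00, 0.00) ✓; PA at 64.30° ✓; |PA| = 14.40 ✓; ∠(PA, AZ) = 90.00° ✓; |AZ| = 26.80 ✓; ∠AZE = 93.90° ✓; |ZE| = 25.00 ✓; ∠ZEV = 133.4° ✓; |EV| = 25.20 ✓; ∠EVT = 41.00° ✓; |VT| = 19.00 ✗.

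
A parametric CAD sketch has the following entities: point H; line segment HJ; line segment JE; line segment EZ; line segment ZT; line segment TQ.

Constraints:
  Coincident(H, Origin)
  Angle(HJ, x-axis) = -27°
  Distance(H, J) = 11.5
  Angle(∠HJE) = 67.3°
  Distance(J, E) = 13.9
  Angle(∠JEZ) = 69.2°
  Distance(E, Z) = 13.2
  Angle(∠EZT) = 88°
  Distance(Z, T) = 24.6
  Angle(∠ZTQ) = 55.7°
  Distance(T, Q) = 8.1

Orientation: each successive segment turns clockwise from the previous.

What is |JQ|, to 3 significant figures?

6.85

∠EZT = 88.0° gives ZT at 17.5° from the x-axis; with |ZT| = 24.6, T = (18.7, 5.63). ∠ZTQ = 55.7° gives TQ at -107° from the x-axis; with |TQ| = 8.1, Q = (16.4, -2.13). Then |JQ| = |Q − J| = 6.85.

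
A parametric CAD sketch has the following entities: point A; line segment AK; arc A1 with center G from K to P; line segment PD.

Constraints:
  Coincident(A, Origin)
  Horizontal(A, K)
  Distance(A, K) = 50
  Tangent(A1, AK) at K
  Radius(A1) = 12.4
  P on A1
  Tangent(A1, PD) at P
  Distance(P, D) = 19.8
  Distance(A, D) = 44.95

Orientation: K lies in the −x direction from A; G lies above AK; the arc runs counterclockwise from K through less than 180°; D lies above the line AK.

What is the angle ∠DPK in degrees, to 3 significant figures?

141°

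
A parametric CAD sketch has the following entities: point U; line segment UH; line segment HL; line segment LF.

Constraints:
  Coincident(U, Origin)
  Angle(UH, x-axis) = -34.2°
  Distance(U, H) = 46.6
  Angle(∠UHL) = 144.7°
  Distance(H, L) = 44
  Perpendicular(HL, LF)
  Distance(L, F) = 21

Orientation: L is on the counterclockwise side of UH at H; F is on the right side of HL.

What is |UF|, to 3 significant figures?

95.0

∠UHL = 144.7°, so HL runs at -34.2° + (180° − 144.7°) = 1.10° from the x-axis; with |HL| = 44.0, L = H + 44.0·(cos 1.10°, sin 1.10°) = (82.5, -25.3). HL ⟂ LF; with |LF| = 21.0 on the right of HL, F = L + 21.0·(0.0192, -1.00) = (82.9, -46.3). Then |UF| = |F − U| = 95.0.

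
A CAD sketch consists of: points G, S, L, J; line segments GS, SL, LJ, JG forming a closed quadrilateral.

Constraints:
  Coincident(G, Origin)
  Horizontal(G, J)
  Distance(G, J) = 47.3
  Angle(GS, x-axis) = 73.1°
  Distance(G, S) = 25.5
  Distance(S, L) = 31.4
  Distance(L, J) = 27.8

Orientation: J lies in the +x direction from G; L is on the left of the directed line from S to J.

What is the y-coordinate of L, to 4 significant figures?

26.45

Checks: |SL| = 31.40 ✓; |LJ| = 27.80 ✓.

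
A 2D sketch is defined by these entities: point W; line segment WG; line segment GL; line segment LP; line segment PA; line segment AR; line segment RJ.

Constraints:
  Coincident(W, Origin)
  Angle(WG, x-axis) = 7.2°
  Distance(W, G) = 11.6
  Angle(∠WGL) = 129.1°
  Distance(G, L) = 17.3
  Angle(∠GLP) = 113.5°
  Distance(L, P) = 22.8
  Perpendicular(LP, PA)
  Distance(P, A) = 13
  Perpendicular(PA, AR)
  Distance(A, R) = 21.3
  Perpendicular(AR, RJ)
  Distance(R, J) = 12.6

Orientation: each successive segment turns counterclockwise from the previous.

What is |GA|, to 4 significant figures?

29.84

∠GLP = 113.5° gives LP at 124.6° from the x-axis; with |LP| = 22.8, P = (7.704, 34.91). LP ⟂ PA, so PA runs at -145.4°; with |PA| = 13.0, A = (-2.997, 27.53). Then |GA| = |A − G| = 29.84.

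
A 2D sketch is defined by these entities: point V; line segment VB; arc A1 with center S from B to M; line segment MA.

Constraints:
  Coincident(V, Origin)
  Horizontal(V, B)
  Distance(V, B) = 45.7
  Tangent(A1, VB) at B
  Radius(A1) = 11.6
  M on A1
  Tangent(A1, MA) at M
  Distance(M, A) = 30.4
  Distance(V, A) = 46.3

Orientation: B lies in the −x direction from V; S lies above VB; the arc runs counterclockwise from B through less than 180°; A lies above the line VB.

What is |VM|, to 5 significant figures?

35.551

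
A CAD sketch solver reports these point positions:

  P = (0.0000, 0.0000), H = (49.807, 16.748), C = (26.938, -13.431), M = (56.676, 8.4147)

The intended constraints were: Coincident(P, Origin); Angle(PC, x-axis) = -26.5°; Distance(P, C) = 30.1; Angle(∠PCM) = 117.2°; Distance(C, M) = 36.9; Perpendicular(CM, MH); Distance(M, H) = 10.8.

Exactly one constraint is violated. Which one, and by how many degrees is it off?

Perpendicular(CM, MH) — off by 3.20°.

P = (0.00, 0.00) ✓; PC at -26.50° ✓; |PC| = 30.10 ✓; ∠PCM = 117.2° ✓; |CM| = 36.90 ✓; ∠(CM, MH) = 93.20° ✗; |MH| = 10.80 ✓.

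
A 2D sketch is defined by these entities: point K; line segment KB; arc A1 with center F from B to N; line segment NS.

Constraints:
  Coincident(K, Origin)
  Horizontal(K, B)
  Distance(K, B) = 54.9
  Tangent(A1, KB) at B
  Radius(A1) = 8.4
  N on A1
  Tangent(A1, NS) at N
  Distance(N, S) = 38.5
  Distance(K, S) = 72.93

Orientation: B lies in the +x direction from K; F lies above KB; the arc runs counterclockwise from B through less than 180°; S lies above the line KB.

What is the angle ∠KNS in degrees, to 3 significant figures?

87.1°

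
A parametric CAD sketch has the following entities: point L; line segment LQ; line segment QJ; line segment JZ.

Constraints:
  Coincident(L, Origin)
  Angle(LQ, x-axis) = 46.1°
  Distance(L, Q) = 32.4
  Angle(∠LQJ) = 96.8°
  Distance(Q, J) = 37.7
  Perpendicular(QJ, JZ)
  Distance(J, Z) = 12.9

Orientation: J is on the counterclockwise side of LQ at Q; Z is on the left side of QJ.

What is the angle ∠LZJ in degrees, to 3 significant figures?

115°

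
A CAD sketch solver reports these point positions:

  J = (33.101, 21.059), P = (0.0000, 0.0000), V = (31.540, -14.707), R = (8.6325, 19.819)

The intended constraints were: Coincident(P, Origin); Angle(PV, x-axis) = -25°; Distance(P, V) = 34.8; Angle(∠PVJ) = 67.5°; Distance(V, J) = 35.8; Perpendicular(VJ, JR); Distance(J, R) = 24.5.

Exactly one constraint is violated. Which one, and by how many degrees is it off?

Perpendicular(VJ, JR) — off by 5.40°.

P = (0.00, 0.00) ✓; PV at -25.00° ✓; |PV| = 34.80 ✓; ∠PVJ = 67.50° ✓; |VJ| = 35.80 ✓; ∠(VJ, JR) = 95.40° ✗; |JR| = 24.50 ✓.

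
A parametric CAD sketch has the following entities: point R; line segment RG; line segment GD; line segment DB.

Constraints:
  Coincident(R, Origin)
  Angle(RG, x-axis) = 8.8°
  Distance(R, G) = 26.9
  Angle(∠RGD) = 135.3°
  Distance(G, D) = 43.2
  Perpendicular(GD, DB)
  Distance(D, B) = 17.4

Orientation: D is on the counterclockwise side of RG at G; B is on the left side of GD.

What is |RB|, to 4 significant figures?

62.34

∠RGD = 135.3°, so GD runs at 8.8° + (180° − 135.3°) = 53.50° from the x-axis; with |GD| = 43.2, D = G + 43.2·(cos 53.50°, sin 53.50°) = (52.28, 38.84). The perpendicularity gives DB at right angles to GD; with |DB| = 17.4 on the left of GD, B = D + 17.4·(-0.8039, 0.5948) = (38.29, 49.19). Then |RB| = |B − R| = 62.34.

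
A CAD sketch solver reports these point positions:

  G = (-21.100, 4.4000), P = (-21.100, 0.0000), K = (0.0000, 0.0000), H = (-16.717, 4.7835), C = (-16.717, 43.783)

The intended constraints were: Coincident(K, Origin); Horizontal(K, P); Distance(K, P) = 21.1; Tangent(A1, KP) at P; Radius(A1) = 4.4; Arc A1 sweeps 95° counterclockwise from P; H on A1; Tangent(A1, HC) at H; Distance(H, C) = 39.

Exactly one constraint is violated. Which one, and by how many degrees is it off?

Tangent(A1, HC) at H — off by 5.00°.

K = (0.00, 0.00) ✓; K.y = 0.00, P.y = 0.00 ✓; |KP| = 21.10 ✓; ∠(GP, PK) = 90.00° ✓; |GP| = 4.400 ✓; bearing(G→H) − bearing(G→P) = 95.00° ✓; |GH| = 4.400 ✓; ∠(GH, HC) = 95.00° ✗; |HC| = 39.00 ✓.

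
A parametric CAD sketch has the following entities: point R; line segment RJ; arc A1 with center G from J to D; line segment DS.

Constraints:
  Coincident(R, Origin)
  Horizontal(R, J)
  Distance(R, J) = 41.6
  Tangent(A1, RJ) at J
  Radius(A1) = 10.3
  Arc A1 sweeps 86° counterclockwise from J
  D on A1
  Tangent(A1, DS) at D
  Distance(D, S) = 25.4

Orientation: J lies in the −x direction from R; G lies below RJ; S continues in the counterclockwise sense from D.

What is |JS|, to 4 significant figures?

36.94

On A1, J sits at bearing 90° from G; an 86° counterclockwise sweep puts D at bearing 176°, so D = G + 10.3·(cos 176°, sin 176°) = (-51.87, -9.582). Since A1 is tangent to DS there, GD ⟂ DS, so DS runs along (−sin 176°, cos 176°); with |DS| = 25.4, S = (-53.65, -34.92). Then |JS| = |S − J| = 36.94.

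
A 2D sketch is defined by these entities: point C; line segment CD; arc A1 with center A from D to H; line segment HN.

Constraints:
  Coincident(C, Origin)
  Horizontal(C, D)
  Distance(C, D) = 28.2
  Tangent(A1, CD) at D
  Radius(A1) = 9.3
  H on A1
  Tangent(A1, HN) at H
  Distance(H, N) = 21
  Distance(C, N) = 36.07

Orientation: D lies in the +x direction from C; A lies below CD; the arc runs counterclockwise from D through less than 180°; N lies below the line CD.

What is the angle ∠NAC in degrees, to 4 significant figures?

85.45°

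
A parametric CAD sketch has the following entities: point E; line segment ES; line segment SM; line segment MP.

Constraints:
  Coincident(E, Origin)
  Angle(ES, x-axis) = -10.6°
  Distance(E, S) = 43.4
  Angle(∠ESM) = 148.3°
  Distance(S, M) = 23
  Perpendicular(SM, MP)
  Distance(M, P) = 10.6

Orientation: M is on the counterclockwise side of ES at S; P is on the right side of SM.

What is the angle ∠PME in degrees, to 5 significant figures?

110.84°

E is at the origin; ES runs at -10.6° with length 43.4, so S = 43.4·(cos -10.6°, sin -10.6°) = (42.659, -7.9835). ∠ESM = 148.3°, so SM runs at -10.6° + (180° − 148.3°) = 21.100° from the x-axis; with |SM| = 23.0, M = S + 23.0·(cos 21.100°, sin 21.100°) = (64.117, 0.29644). The perpendicularity gives MP at right angles to SM; with |MP| = 10.6 on the right of SM, P = M + 10.6·(0.36000, -0.93295) = (67.933, -9.5929). Then cos ∠PME = MP·ME / (|MP||ME|), giving 110.84°.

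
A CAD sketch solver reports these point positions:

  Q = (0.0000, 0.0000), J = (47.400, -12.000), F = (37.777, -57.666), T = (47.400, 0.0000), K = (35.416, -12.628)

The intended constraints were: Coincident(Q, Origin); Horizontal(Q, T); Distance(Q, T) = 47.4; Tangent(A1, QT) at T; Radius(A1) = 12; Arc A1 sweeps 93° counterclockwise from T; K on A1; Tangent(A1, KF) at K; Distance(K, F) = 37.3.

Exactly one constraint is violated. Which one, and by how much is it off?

Distance(K, F) = 37.3 — off by 7.80.

Q = (0.00, 0.00) ✓; Q.y = 0.00, T.y = 0.00 ✓; |QT| = 47.40 ✓; ∠(JT, TQ) = 90.00° ✓; |JT| = 12.00 ✓; bearing(J→K) − bearing(J→T) = 93.00° ✓; |JK| = 12.00 ✓; ∠(JK, KF) = 90.00° ✓; |KF| = 45.10 ✗.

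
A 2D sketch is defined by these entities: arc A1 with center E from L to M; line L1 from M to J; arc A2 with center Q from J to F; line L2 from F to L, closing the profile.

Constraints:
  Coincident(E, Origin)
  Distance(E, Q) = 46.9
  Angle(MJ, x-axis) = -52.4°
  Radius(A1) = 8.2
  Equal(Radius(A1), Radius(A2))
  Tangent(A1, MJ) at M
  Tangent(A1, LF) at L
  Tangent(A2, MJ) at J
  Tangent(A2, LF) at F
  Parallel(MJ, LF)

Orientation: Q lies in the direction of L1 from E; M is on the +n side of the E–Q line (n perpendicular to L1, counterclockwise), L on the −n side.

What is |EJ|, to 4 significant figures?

47.61

The slot axis is L1's direction at -52.4°, so u = (cos -52.4°, sin -52.4°) = (0.6101, -0.7923) and n = (−sin -52.4°, cos -52.4°) = (0.7923, 0.6101). E is at the origin and Q lies 46.9 along u from E, so Q = 46.9·u = (28.62, -37.16). Tangency of A1 to both parallel lines with radius 8.2 puts M and L at E ± 8.2·n: M = (6.497, 5.003), L = (-6.497, -5.003). Equal radii place J and F the same way about Q: J = Q + 8.2·n = (35.11, -32.16), F = Q − 8.2·n = (22.12, -42.16). Then |EJ| = |J − E| = 47.61.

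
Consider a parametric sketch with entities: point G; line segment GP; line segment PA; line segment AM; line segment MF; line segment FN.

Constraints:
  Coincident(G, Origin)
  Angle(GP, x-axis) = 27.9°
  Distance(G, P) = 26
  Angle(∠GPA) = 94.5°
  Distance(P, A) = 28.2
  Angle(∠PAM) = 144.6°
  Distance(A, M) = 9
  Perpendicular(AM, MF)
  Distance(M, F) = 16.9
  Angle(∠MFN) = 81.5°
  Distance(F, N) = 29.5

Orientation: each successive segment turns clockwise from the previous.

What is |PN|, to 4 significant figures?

4.723

G is at the origin; GP runs at 27.9° with length 26.0, so P = (22.98, 12.17). ∠GPA = 94.5° gives PA at -57.60° from the x-axis; with |PA| = 28.2, A = (38.09, -11.64). ∠PAM = 144.6° gives AM at -93.00° from the x-axis; with |AM| = 9.0, M = (37.62, -20.63). AM ⟂ MF, so MF runs at 177.0°; with |MF| = 16.9, F = (20.74, -19.75). ∠MFN = 81.5° gives FN at 78.50° from the x-axis; with |FN| = 29.5, N = (26.62, 9.161). Then |PN| = |N − P| = 4.723.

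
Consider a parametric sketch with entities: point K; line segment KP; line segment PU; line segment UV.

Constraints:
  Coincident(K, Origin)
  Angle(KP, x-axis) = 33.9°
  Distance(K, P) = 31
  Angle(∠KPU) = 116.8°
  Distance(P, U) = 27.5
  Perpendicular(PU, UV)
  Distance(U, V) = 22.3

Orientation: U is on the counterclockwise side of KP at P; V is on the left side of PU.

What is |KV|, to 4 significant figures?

41.82

K is at the origin; KP runs at 33.9° with length 31.0, so P = 31.0·(cos 33.9°, sin 33.9°) = (25.73, 17.29). ∠KPU = 116.8°, so PU runs at 33.9° + (180° − 116.8°) = 97.10° from the x-axis; with |PU| = 27.5, U = P + 27.5·(cos 97.10°, sin 97.10°) = (22.33, 44.58). PU is perpendicular to UV; with |UV| = 22.3 on the left of PU, V = U + 22.3·(-0.9923, -0.1236) = (0.2023, 41.82). Then |KV| = |V − K| = 41.82.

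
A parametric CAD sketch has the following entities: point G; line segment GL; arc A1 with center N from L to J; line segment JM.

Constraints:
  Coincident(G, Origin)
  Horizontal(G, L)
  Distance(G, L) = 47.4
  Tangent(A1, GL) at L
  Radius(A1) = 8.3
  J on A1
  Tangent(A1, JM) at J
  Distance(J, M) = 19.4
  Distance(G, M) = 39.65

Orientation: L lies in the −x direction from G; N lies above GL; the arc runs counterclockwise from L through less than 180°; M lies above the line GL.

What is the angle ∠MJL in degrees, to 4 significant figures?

146.3°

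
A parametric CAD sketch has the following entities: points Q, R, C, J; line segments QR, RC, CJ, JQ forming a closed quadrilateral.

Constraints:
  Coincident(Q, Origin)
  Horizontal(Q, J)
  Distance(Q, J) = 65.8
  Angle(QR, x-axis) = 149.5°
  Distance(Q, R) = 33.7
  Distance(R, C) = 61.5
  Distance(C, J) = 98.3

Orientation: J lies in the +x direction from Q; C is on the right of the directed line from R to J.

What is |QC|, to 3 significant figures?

49.2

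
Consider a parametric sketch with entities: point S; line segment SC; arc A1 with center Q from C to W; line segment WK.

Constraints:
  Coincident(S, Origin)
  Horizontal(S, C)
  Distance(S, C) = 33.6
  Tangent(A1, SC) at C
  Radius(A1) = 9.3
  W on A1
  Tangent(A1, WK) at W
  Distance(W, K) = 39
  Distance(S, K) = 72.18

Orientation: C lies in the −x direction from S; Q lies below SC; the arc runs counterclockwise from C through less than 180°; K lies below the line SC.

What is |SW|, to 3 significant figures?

41.9

Checks: |QW| = 9.300 ✓; ∠(QW, WK) = 90.00° ✓; |WK| = 39.00 ✓; |SK| = 72.18 ✓.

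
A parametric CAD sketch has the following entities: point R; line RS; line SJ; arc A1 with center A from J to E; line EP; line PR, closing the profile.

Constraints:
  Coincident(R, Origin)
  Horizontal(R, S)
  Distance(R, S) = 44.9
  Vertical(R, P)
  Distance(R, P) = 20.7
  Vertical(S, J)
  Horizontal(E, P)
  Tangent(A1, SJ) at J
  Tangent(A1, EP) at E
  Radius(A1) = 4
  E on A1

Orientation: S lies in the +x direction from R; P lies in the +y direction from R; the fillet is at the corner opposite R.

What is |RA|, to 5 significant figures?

44.178

R and P share the same x with |RP| = 20.7 and P on the +y side, so P = (0.0000, 20.700). The virtual corner opposite R is at (44.900, 20.700). The tangent condition forces AJ to be normal to SJ and tangency of A1 to EP means the radius AE is perpendicular to EP, with radius 4.0, so the center A sits 4.0 in from both sides at A = (40.900, 16.700). Then |RA| = |A − R| = 44.178.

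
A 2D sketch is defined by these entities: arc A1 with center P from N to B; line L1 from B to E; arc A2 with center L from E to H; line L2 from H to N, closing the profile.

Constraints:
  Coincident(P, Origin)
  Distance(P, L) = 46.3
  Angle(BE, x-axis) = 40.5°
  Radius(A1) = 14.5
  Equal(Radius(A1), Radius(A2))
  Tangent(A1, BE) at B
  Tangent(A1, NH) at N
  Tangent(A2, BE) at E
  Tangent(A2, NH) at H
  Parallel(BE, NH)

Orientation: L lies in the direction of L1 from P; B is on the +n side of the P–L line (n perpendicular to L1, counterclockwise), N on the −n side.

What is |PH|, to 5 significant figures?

48.517

The slot axis is L1's direction at 40.5°, so u = (cos 40.5°, sin 40.5°) = (0.76041, 0.64945) and n = (−sin 40.5°, cos 40.5°) = (-0.64945, 0.76041). P is at the origin and L lies 46.3 along u from P, so L = 46.3·u = (35.207, 30.069). Tangency of A1 to both parallel lines with radius 14.5 puts B and N at P ± 14.5·n: B = (-9.4170, 11.026), N = (9.4170, -11.026). Equal radii place E and H the same way about L: E = L + 14.5·n = (25.790, 41.095), H = L − 14.5·n = (44.624, 19.044). Then |PH| = |H − P| = 48.517.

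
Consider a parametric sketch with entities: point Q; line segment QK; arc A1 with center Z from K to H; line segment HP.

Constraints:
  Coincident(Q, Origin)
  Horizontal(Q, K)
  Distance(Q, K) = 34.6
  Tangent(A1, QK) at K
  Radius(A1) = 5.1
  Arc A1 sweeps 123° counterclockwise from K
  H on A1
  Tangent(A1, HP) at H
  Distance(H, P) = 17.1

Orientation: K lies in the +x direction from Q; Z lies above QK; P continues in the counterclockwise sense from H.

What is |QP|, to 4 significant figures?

36.98

Q is at the origin; Q and K share the same y with |QK| = 34.6 and K on the +x side, so K = (34.60, 0.000). Since A1 is tangent to QK there, ZK ⟂ QK, so Z = K + (0, 5.1) = (34.60, 5.100). On A1, K sits at bearing -90° from Z; a 123° counterclockwise sweep puts H at bearing 33°, so H = Z + 5.1·(cos 33°, sin 33°) = (38.88, 7.878). Since A1 is tangent to HP there, ZH ⟂ HP, so HP runs along (−sin 33°, cos 33°); with |HP| = 17.1, P = (29.56, 22.22). Then |QP| = |P − Q| = 36.98.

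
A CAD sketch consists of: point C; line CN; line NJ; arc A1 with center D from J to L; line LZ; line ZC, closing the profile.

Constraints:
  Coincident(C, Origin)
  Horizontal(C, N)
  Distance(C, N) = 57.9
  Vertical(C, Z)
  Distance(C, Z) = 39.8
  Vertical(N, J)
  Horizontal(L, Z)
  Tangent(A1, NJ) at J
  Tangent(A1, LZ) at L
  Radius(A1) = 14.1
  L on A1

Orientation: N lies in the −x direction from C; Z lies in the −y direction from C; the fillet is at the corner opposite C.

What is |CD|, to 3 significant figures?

50.8

C and Z share the same x with |CZ| = 39.8 and Z on the −y side, so Z = (0.00, -39.8). The virtual corner opposite C is at (-57.9, -39.8). Tangency of A1 to NJ means the radius DJ is perpendicular to NJ and tangency of A1 to LZ means the radius DL is perpendicular to LZ, with radius 14.1, so the center D sits 14.1 in from both sides at D = (-43.8, -25.7). Then |CD| = |D − C| = 50.8.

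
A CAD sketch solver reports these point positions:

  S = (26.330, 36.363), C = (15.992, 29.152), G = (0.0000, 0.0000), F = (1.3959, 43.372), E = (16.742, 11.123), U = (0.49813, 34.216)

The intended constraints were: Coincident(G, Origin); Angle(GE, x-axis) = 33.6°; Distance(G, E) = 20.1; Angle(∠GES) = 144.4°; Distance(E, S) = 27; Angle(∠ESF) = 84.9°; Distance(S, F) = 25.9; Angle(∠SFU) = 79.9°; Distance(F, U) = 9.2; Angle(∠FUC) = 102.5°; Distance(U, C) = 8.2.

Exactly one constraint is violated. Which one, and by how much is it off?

Distance(U, C) = 8.2 — off by 8.10.

G = (0.00, 0.00) ✓; GE at 33.60° ✓; |GE| = 20.10 ✓; ∠GES = 144.4° ✓; |ES| = 27.00 ✓; ∠ESF = 84.90° ✓; |SF| = 25.90 ✓; ∠SFU = 79.90° ✓; |FU| = 9.200 ✓; ∠FUC = 102.5° ✓; |UC| = 16.30 ✗.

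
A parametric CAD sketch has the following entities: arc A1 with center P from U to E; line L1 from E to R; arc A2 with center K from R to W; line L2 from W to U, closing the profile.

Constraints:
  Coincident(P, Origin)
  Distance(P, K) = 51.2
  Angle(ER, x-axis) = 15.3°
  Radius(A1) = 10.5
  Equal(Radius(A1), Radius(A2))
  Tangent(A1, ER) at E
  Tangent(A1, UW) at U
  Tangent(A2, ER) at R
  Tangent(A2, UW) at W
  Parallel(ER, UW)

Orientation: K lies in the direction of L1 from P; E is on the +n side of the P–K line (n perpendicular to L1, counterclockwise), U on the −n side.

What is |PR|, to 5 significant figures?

52.266

Tangency of A1 to both parallel lines with radius 10.5 puts E and U at P ± 10.5·n: E = (-2.7707, 10.128), U = (2.7707, -10.128). Equal radii place R and W the same way about K: R = K + 10.5·n = (46.615, 23.638), W = K − 10.5·n = (52.156, 3.3824). Then |PR| = |R − P| = 52.266.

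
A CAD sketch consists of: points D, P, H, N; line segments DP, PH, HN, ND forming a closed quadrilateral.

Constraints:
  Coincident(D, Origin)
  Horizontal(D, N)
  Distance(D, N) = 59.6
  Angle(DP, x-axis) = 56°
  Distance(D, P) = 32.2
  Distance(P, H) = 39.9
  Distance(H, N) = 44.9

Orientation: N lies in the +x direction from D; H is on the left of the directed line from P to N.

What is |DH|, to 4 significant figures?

69.75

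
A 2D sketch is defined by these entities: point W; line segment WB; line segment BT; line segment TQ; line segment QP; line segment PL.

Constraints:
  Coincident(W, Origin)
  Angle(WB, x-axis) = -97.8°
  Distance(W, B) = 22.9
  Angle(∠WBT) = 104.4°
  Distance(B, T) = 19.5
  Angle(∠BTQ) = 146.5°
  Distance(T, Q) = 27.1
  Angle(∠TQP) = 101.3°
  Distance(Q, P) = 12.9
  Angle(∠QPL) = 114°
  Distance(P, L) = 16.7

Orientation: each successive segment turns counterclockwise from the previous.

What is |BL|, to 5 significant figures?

34.260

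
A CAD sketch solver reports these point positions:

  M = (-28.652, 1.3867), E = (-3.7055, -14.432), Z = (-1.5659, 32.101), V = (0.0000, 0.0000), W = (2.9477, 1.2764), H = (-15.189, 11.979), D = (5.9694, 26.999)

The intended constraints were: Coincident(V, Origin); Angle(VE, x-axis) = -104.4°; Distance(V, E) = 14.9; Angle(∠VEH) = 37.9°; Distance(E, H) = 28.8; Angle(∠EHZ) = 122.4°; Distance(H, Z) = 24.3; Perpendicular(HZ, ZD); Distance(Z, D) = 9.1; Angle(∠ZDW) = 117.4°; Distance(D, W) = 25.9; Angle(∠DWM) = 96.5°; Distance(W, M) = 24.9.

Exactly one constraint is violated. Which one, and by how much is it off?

Distance(W, M) = 24.9 — off by 6.70.

V = (0.00, 0.00) ✓; VE at -104.4° ✓; |VE| = 14.90 ✓; ∠VEH = 37.90° ✓; |EH| = 28.80 ✓; ∠EHZ = 122.4° ✓; |HZ| = 24.30 ✓; ∠(HZ, ZD) = 90.00° ✓; |ZD| = 9.100 ✓; ∠ZDW = 117.4° ✓; |DW| = 25.90 ✓; ∠DWM = 96.50° ✓; |WM| = 31.60 ✗.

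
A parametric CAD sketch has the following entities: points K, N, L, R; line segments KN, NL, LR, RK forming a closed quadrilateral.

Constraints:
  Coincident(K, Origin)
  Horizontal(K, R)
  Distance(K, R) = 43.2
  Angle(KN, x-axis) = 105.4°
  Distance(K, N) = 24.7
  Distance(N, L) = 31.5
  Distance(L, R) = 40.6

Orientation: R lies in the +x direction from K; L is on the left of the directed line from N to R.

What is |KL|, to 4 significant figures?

41.90

Checks: |NL| = 31.50 ✓; |LR| = 40.60 ✓.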